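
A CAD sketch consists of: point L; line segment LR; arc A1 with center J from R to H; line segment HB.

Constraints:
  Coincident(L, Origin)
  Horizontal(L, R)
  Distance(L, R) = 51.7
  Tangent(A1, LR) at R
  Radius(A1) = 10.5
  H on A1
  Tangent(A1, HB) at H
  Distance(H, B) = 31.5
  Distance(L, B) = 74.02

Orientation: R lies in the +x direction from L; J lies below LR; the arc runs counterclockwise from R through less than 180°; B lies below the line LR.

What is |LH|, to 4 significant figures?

46.01

L is at the origin; LR is horizontal with |LR| = 51.7 and R on the +x side, so R = (51.70, 0.000). Tangency of A1 to LR means the radius JR is perpendicular to LR, so J = R + (0, -10.5) = (51.70, -10.50). Since JH ⟂ HB (tangency), |JB| = √(10.5² + 31.5²) = 33.20 regardless of where H sits on A1. So B lies on both circle(L, 74.02) and circle(J, 33.20); the below-LR intersection is B = (60.61, -42.49). H is the foot of the tangent from B: H = (43.00, -16.37).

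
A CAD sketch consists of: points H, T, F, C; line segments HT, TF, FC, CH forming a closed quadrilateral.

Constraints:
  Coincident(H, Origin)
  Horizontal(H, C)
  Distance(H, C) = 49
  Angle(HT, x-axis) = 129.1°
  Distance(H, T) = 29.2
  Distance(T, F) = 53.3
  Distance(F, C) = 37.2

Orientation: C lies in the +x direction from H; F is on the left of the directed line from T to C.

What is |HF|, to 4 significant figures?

47.79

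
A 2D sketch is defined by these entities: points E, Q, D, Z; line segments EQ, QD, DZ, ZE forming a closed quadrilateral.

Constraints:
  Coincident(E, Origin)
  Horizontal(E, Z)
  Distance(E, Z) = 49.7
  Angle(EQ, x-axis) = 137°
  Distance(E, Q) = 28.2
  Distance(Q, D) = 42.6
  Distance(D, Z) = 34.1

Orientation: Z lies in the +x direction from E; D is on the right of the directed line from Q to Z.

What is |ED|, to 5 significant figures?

16.009

Checks: |EZ| = 49.70 ✓; |EQ| = 28.20 ✓; |QD| = 42.60 ✓; |DZ| = 34.10 ✓.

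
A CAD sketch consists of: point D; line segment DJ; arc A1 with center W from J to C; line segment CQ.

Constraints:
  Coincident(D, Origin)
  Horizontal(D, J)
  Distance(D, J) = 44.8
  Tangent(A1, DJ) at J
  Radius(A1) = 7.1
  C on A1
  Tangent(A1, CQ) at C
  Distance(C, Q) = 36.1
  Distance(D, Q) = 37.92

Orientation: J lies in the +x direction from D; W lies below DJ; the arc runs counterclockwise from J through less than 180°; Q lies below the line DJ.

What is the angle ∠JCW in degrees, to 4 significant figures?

62.06°

D is at the origin; D and J share the same y with |DJ| = 44.8 and J on the +x side, so J = (44.80, 0.000). Tangency of A1 to DJ means the radius WJ is perpendicular to DJ, so W = J + (0, -7.1) = (44.80, -7.100). Since WC ⟂ CQ (tangency), |WQ| = √(7.1² + 36.1²) = 36.79 regardless of where C sits on A1. So Q lies on both circle(D, 37.92) and circle(W, 36.79); the below-DJ intersection is Q = (18.67, -33.00). C is the foot of the tangent from Q: C = (38.92, -3.117).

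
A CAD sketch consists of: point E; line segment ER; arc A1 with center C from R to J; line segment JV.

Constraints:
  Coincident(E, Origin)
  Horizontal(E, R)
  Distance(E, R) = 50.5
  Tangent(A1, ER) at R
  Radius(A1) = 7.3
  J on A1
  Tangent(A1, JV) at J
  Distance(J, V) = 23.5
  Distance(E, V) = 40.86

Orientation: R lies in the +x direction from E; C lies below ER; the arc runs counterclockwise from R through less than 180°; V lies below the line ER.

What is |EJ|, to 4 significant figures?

44.26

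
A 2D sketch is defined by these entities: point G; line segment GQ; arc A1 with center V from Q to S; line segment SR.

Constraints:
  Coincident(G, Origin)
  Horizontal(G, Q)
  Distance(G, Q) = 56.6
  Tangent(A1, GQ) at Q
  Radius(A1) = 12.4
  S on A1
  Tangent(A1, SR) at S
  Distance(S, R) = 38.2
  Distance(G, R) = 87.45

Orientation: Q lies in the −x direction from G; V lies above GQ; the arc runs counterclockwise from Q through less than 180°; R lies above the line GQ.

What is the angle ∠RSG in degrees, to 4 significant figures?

154.2°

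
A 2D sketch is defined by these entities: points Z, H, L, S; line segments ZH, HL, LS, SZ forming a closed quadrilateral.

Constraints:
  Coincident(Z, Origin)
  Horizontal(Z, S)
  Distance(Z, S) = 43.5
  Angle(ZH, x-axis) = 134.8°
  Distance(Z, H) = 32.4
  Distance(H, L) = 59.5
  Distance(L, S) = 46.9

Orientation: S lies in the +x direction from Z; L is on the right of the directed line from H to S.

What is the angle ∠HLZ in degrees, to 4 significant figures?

16.83°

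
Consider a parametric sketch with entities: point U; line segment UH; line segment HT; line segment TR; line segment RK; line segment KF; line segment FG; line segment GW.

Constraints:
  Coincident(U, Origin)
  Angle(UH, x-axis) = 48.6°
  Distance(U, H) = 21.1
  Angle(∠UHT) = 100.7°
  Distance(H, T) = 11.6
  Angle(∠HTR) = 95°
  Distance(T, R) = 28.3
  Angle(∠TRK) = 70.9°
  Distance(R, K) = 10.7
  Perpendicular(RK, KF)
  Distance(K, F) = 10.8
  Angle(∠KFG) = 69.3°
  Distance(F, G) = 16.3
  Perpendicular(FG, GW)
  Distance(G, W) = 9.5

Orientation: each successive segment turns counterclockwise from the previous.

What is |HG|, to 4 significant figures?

31.37

U is at the origin; UH runs at 48.6° with length 21.1, so H = (13.95, 15.83). ∠UHT = 100.7° gives HT at 127.9° from the x-axis; with |HT| = 11.6, T = (6.828, 24.98). ∠HTR = 95.0° gives TR at -147.1° from the x-axis; with |TR| = 28.3, R = (-16.93, 9.609). ∠TRK = 70.9° gives RK at -38.00° from the x-axis; with |RK| = 10.7, K = (-8.502, 3.021). The perpendicularity gives KF at right angles to RK, so KF runs at 52.00°; with |KF| = 10.8, F = (-1.852, 11.53). ∠KFG = 69.3° gives FG at 162.7° from the x-axis; with |FG| = 16.3, G = (-17.42, 16.38). Then |HG| = |G − H| = 31.37.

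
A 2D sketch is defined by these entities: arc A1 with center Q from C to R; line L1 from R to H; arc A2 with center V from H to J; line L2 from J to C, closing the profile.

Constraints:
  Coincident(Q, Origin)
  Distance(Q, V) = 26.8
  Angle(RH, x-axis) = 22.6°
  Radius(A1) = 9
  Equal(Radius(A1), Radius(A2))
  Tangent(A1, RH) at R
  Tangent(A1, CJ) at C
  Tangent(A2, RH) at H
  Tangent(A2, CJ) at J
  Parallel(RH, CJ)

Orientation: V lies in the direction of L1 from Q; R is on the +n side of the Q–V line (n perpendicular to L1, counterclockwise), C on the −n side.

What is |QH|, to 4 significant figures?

28.27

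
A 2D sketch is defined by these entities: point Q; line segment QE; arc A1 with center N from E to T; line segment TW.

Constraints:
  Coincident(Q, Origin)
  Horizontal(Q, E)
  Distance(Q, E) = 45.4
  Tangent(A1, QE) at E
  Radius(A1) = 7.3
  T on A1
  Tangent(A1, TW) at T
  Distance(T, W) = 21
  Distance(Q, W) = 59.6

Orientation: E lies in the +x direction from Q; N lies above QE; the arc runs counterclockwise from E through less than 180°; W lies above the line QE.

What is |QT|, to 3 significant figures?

53.2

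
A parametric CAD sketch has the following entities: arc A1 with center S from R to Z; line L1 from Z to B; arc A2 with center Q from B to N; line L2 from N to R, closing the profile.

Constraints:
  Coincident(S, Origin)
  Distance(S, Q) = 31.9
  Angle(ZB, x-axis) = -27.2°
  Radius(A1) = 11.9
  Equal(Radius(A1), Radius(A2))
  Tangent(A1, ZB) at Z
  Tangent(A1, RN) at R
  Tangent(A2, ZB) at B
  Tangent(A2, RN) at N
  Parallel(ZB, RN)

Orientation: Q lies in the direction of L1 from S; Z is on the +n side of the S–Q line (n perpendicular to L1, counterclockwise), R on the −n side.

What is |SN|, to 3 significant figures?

34.0

The slot axis is L1's direction at -27.2°, so u = (cos -27.2°, sin -27.2°) = (0.889, -0.457) and n = (−sin -27.2°, cos -27.2°) = (0.457, 0.889). S is at the origin and Q lies 31.9 along u from S, so Q = 31.9·u = (28.4, -14.6). Tangency of A1 to both parallel lines with radius 11.9 puts Z and R at S ± 11.9·n: Z = (5.44, 10.6), R = (-5.44, -10.6). Equal radii place B and N the same way about Q: B = Q + 11.9·n = (33.8, -4.00), N = Q − 11.9·n = (22.9, -25.2). Then |SN| = |N − S| = 34.0.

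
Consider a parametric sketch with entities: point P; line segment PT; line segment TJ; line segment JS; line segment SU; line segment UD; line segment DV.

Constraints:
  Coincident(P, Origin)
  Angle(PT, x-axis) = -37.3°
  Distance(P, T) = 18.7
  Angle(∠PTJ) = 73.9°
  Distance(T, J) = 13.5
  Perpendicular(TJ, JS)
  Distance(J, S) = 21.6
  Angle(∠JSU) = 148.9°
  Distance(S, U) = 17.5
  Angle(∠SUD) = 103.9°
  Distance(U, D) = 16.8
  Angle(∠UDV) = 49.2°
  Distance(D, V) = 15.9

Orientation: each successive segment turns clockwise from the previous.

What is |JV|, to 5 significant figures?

25.932

∠SUD = 103.9° gives UD at 19.400° from the x-axis; with |UD| = 16.8, D = (5.3277, 20.960). ∠UDV = 49.2° gives DV at -111.40° from the x-axis; with |DV| = 15.9, V = (-0.47384, 6.1558). Then |JV| = |V − J| = 25.932.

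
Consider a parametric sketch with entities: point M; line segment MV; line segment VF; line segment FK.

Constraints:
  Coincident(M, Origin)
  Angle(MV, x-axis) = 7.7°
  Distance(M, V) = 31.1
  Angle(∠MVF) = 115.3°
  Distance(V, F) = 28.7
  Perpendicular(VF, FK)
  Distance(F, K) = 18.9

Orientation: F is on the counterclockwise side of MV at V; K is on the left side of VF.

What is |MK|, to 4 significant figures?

42.99

M is at the origin; MV runs at 7.7° with length 31.1, so V = 31.1·(cos 7.7°, sin 7.7°) = (30.82, 4.167). ∠MVF = 115.3°, so VF runs at 7.7° + (180° − 115.3°) = 72.40° from the x-axis; with |VF| = 28.7, F = V + 28.7·(cos 72.40°, sin 72.40°) = (39.50, 31.52). VF is perpendicular to FK; with |FK| = 18.9 on the left of VF, K = F + 18.9·(-0.9532, 0.3024) = (21.48, 37.24). Then |MK| = |K − M| = 42.99.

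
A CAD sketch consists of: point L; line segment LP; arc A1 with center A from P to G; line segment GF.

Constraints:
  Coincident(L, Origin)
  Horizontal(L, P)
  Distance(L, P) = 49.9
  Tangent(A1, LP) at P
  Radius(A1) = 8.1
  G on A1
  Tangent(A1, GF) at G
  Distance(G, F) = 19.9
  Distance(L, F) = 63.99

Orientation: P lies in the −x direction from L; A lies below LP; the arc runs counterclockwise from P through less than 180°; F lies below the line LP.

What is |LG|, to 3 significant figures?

58.6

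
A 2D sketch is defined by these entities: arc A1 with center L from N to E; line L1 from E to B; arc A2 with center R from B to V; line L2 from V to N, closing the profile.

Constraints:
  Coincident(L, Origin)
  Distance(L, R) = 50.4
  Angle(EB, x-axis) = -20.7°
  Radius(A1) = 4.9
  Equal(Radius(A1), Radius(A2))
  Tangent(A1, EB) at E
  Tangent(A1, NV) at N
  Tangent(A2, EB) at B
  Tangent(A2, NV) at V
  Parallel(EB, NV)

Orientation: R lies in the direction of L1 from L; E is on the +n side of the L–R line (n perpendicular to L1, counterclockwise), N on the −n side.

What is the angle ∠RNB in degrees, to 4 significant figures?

5.451°

The slot axis is L1's direction at -20.7°, so u = (cos -20.7°, sin -20.7°) = (0.9354, -0.3535) and n = (−sin -20.7°, cos -20.7°) = (0.3535, 0.9354). L is at the origin and R lies 50.4 along u from L, so R = 50.4·u = (47.15, -17.82). Tangency of A1 to both parallel lines with radius 4.9 puts E and N at L ± 4.9·n: E = (1.732, 4.584), N = (-1.732, -4.584). Equal radii place B and V the same way about R: B = R + 4.9·n = (48.88, -13.23), V = R − 4.9·n = (45.41, -22.40). Then cos ∠RNB = NR·NB / (|NR||NB|), giving 5.451°.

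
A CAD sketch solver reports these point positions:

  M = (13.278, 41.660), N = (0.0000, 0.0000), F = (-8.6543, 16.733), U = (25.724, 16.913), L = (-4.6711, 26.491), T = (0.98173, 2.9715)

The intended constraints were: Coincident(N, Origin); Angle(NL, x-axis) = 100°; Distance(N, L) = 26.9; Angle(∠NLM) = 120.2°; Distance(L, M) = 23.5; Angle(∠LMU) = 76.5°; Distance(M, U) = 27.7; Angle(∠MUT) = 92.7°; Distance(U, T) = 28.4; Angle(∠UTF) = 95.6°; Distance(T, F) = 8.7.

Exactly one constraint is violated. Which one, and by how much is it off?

Distance(T, F) = 8.7 — off by 8.10.

N = (0.00, 0.00) ✓; NL at 100.0° ✓; |NL| = 26.90 ✓; ∠NLM = 120.2° ✓; |LM| = 23.50 ✓; ∠LMU = 76.50° ✓; |MU| = 27.70 ✓; ∠MUT = 92.70° ✓; |UT| = 28.40 ✓; ∠UTF = 95.60° ✓; |TF| = 16.80 ✗.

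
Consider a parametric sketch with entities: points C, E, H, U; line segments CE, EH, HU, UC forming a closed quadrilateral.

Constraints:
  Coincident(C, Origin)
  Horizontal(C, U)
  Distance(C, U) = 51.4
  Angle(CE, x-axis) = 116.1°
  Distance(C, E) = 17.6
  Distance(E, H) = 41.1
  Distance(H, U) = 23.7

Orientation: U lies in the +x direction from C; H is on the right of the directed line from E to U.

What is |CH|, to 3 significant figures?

28.4

Checks: C.y = 0.00, U.y = 0.00 ✓; |EH| = 41.10 ✓; |HU| = 23.70 ✓.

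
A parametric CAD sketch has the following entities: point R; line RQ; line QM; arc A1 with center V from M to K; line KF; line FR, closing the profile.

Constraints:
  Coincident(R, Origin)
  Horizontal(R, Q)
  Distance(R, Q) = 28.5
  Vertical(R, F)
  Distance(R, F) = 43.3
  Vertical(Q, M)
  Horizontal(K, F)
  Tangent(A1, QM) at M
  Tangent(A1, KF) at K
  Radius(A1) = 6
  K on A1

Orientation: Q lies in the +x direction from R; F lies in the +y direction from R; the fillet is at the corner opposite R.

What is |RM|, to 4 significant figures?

46.94

The virtual corner opposite R is at (28.50, 43.30). Since A1 is tangent to QM there, VM ⟂ QM and since A1 is tangent to KF there, VK ⟂ KF, with radius 6.0, so the center V sits 6.0 in from both sides at V = (22.50, 37.30). That places the tangent points at M = (28.50, 37.30) on QM and K = (22.50, 43.30) on KF. Then |RM| = |M − R| = 46.94.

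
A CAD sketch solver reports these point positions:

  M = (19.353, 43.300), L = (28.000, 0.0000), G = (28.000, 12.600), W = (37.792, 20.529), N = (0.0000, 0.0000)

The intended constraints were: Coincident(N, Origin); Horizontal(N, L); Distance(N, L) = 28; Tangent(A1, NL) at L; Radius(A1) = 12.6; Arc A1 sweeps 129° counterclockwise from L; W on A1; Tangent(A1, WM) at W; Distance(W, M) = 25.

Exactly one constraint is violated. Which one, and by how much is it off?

Distance(W, M) = 25 — off by 4.30.

N = (0.00, 0.00) ✓; N.y = 0.00, L.y = 0.00 ✓; |NL| = 28.00 ✓; ∠(GL, LN) = 90.00° ✓; |GL| = 12.60 ✓; bearing(G→W) − bearing(G→L) = 129.0° ✓; |GW| = 12.60 ✓; ∠(GW, WM) = 90.00° ✓; |WM| = 29.30 ✗.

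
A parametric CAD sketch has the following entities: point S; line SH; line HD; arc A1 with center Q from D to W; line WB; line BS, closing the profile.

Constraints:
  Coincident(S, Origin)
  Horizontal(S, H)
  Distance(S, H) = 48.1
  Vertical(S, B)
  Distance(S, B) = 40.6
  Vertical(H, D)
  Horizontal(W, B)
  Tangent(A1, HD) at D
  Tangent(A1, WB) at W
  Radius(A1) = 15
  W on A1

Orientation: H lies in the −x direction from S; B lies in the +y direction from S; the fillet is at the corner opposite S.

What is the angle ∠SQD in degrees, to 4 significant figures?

142.3°

S is at the origin; S and H share the same y with |SH| = 48.1 and H on the −x side, so H = (-48.10, 0.000). SB is vertical with |SB| = 40.6 and B on the +y side, so B = (0.000, 40.60). The virtual corner opposite S is at (-48.10, 40.60). The tangent condition forces QD to be normal to HD and tangency of A1 to WB means the radius QW is perpendicular to WB, with radius 15.0, so the center Q sits 15.0 in from both sides at Q = (-33.10, 25.60). That places the tangent points at D = (-48.10, 25.60) on HD and W = (-33.10, 40.60) on WB. Then cos ∠SQD = QS·QD / (|QS||QD|), giving 142.3°.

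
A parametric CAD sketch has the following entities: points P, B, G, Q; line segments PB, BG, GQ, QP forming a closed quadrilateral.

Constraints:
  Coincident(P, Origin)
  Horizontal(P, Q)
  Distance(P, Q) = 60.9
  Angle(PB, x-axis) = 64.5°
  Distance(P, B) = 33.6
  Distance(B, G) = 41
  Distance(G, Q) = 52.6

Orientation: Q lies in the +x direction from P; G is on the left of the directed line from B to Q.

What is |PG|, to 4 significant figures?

71.45

P is at the origin; P and Q share the same y with |PQ| = 60.9 and Q in +x, so Q = (60.9, 0). PB runs at 64.5° with |PB| = 33.6, so B = (14.47, 30.33). G is determined by |BG| = 41.0 and |GQ| = 52.6 together: it lies at the intersection of circle(B, 41.0) and circle(Q, 52.6). With |BQ| = 55.46, the foot of the radical line on BQ is 17.94 from B and the perpendicular offset is √(41.0² − 17.94²) = 36.87. Taking the left-of-BQ solution: G = (49.65, 51.38).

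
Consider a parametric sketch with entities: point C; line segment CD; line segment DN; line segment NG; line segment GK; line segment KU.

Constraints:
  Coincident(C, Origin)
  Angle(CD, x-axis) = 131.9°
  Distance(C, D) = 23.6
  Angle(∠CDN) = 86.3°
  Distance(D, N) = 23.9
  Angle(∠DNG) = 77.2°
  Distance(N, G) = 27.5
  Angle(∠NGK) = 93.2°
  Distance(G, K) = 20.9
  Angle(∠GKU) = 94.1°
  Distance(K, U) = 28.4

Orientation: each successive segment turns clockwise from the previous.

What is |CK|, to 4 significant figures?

4.328

C is at the origin; CD runs at 131.9° with length 23.6, so D = (-15.76, 17.57). ∠CDN = 86.3° gives DN at 38.20° from the x-axis; with |DN| = 23.9, N = (3.021, 32.35). ∠DNG = 77.2° gives NG at -64.60° from the x-axis; with |NG| = 27.5, G = (14.82, 7.504). ∠NGK = 93.2° gives GK at -151.4° from the x-axis; with |GK| = 20.9, K = (-3.533, -2.501). Then |CK| = |K − C| = 4.328.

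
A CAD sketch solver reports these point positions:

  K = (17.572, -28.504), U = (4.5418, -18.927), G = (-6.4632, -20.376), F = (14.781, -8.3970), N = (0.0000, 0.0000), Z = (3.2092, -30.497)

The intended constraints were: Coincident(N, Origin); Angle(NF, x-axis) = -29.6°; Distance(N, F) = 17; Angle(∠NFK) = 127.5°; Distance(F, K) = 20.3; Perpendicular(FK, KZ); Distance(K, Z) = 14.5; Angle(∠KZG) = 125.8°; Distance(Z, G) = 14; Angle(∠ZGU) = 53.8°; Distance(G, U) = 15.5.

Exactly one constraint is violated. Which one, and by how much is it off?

Distance(G, U) = 15.5 — off by 4.40.

N = (0.00, 0.00) ✓; NF at -29.60° ✓; |NF| = 17.00 ✓; ∠NFK = 127.5° ✓; |FK| = 20.30 ✓; ∠(FK, KZ) = 90.00° ✓; |KZ| = 14.50 ✓; ∠KZG = 125.8° ✓; |ZG| = 14.00 ✓; ∠ZGU = 53.80° ✓; |GU| = 11.10 ✗.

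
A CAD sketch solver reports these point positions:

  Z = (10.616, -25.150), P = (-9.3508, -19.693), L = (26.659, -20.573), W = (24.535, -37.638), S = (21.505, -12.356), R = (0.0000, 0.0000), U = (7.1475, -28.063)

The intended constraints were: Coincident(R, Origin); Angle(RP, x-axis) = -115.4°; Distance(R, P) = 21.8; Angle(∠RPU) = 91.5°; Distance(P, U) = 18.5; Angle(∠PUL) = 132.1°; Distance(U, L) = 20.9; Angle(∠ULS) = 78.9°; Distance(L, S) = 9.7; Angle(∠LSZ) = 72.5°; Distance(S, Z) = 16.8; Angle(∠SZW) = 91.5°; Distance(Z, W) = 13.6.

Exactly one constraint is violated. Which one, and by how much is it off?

Distance(Z, W) = 13.6 — off by 5.10.

R = (0.00, 0.00) ✓; RP at -115.4° ✓; |RP| = 21.80 ✓; ∠RPU = 91.50° ✓; |PU| = 18.50 ✓; ∠PUL = 132.1° ✓; |UL| = 20.90 ✓; ∠ULS = 78.90° ✓; |LS| = 9.700 ✓; ∠LSZ = 72.50° ✓; |SZ| = 16.80 ✓; ∠SZW = 91.50° ✓; |ZW| = 18.70 ✗.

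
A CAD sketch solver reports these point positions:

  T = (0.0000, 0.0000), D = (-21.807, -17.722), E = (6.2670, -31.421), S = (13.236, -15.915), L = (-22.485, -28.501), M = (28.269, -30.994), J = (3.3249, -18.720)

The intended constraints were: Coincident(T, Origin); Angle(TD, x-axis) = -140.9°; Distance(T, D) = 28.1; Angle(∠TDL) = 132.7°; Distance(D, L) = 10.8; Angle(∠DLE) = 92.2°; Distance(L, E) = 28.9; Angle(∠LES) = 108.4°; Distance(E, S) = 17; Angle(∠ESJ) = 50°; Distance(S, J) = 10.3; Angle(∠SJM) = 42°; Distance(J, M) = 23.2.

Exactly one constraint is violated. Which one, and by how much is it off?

Distance(J, M) = 23.2 — off by 4.60.

T = (0.00, 0.00) ✓; TD at -140.9° ✓; |TD| = 28.10 ✓; ∠TDL = 132.7° ✓; |DL| = 10.80 ✓; ∠DLE = 92.20° ✓; |LE| = 28.90 ✓; ∠LES = 108.4° ✓; |ES| = 17.00 ✓; ∠ESJ = 50.00° ✓; |SJ| = 10.30 ✓; ∠SJM = 42.00° ✓; |JM| = 27.80 ✗.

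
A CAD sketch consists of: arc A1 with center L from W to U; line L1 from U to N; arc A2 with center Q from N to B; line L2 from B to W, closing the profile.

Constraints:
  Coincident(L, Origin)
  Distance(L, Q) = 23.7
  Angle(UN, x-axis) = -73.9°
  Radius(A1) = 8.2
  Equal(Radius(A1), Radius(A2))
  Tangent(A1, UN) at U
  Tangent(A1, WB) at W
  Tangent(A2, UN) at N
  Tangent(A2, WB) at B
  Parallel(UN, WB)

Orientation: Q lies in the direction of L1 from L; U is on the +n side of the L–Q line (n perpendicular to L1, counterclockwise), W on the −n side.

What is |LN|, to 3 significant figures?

25.1

The slot axis is L1's direction at -73.9°, so u = (cos -73.9°, sin -73.9°) = (0.277, -0.961) and n = (−sin -73.9°, cos -73.9°) = (0.961, 0.277). L is at the origin and Q lies 23.7 along u from L, so Q = 23.7·u = (6.57, -22.8). Tangency of A1 to both parallel lines with radius 8.2 puts U and W at L ± 8.2·n: U = (7.88, 2.27), W = (-7.88, -2.27). Equal radii place N and B the same way about Q: N = Q + 8.2·n = (14.5, -20.5), B = Q − 8.2·n = (-1.31, -25.0). Then |LN| = |N − L| = 25.1.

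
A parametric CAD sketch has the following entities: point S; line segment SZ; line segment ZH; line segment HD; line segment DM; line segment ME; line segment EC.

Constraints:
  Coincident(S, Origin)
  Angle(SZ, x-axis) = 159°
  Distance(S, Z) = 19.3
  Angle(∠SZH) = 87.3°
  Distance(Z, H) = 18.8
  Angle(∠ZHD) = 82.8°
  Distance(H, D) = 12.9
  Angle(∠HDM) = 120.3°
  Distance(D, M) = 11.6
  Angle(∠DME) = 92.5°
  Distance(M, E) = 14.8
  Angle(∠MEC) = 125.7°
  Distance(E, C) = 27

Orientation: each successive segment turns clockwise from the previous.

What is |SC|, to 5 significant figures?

40.817

∠DME = 92.5° gives ME at -178.10° from the x-axis; with |ME| = 14.8, E = (-14.306, 5.4162). ∠MEC = 125.7° gives EC at 127.60° from the x-axis; with |EC| = 27.0, C = (-30.780, 26.808). Then |SC| = |C − S| = 40.817.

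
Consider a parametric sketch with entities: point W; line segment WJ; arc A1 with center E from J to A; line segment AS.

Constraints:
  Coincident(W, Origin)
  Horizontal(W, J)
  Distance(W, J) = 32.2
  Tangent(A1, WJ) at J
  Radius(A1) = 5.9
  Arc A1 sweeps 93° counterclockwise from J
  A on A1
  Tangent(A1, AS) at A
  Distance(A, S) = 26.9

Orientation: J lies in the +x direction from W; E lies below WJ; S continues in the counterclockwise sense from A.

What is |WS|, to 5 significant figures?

43.150

W is at the origin; W and J share the same y with |WJ| = 32.2 and J on the +x side, so J = (32.200, 0.0000). Since A1 is tangent to WJ there, EJ ⟂ WJ, so E = J + (0, -5.9) = (32.200, -5.9000). On A1, J sits at bearing 90° from E; a 93° counterclockwise sweep puts A at bearing 183°, so A = E + 5.9·(cos 183°, sin 183°) = (26.308, -6.2088). Tangency of A1 to AS means the radius EA is perpendicular to AS, so AS runs along (−sin 183°, cos 183°); with |AS| = 26.9, S = (27.716, -33.072). Then |WS| = |S − W| = 43.150.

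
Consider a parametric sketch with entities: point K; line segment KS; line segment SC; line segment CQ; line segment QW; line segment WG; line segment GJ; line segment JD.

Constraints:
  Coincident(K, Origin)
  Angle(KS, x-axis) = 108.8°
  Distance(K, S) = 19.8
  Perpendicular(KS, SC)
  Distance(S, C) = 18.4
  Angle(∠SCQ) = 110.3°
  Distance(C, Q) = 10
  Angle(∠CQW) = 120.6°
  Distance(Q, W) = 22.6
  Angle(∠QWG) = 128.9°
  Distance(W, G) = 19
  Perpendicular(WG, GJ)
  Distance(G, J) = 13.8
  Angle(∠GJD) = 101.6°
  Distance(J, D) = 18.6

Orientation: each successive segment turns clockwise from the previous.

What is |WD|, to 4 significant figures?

17.56

K is at the origin; KS runs at 108.8° with length 19.8, so S = (-6.381, 18.74). KS ⟂ SC, so SC runs at 18.80°; with |SC| = 18.4, C = (11.04, 24.67). ∠SCQ = 110.3° gives CQ at -50.90° from the x-axis; with |CQ| = 10.0, Q = (17.34, 16.91). ∠CQW = 120.6° gives QW at -110.3° from the x-axis; with |QW| = 22.6, W = (9.503, -4.283). ∠QWG = 128.9° gives WG at -161.4° from the x-axis; with |WG| = 19.0, G = (-8.504, -10.34). WG ⟂ GJ, so GJ runs at 108.6°; with |GJ| = 13.8, J = (-12.91, 2.736). ∠GJD = 101.6° gives JD at 30.20° from the x-axis; with |JD| = 18.6, D = (3.170, 12.09). Then |WD| = |D − W| = 17.56.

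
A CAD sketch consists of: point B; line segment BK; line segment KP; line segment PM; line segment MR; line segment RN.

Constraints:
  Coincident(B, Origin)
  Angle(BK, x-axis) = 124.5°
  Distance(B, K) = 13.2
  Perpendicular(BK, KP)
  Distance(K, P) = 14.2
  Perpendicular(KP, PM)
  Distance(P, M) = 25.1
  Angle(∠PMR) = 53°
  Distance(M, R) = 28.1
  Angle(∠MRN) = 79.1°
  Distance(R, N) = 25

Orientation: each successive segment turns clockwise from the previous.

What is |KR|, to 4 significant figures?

11.62

B is at the origin; BK runs at 124.5° with length 13.2, so K = (-7.477, 10.88). BK is perpendicular to KP, so KP runs at 34.50°; with |KP| = 14.2, P = (4.226, 18.92). KP is perpendicular to PM, so PM runs at -55.50°; with |PM| = 25.1, M = (18.44, -1.764). ∠PMR = 53.0° gives MR at 177.5° from the x-axis; with |MR| = 28.1, R = (-9.630, -0.5384). Then |KR| = |R − K| = 11.62.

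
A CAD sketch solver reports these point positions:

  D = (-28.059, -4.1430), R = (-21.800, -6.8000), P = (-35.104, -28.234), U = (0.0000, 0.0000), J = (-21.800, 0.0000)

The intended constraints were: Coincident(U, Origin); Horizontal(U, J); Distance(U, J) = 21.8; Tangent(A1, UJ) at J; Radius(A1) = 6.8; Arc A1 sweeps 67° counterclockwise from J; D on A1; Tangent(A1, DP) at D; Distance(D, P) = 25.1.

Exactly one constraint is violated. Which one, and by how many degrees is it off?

Tangent(A1, DP) at D — off by 6.70°.

U = (0.00, 0.00) ✓; U.y = 0.00, J.y = 0.00 ✓; |UJ| = 21.80 ✓; ∠(RJ, JU) = 90.00° ✓; |RJ| = 6.800 ✓; bearing(R→D) − bearing(R→J) = 67.00° ✓; |RD| = 6.800 ✓; ∠(RD, DP) = 83.30° ✗; |DP| = 25.10 ✓.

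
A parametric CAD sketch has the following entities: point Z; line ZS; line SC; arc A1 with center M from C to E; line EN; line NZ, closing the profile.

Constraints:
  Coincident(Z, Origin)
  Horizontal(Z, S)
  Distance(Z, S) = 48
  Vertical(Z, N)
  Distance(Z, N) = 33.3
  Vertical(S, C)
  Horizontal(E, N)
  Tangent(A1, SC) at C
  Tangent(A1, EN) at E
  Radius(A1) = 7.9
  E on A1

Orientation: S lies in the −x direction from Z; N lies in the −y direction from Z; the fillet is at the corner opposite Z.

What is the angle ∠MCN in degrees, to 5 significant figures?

9.3461°

Z is at the origin; ZS is horizontal with |ZS| = 48.0 and S on the −x side, so S = (-48.000, 0.0000). Z and N share the same x with |ZN| = 33.3 and N on the −y side, so N = (0.0000, -33.300). The virtual corner opposite Z is at (-48.000, -33.300). Since A1 is tangent to SC there, MC ⟂ SC and the tangent condition forces ME to be normal to EN, with radius 7.9, so the center M sits 7.9 in from both sides at M = (-40.100, -25.400). That places the tangent points at C = (-48.000, -25.400) on SC and E = (-40.100, -33.300) on EN. Then cos ∠MCN = CM·CN / (|CM||CN|), giving 9.3461°.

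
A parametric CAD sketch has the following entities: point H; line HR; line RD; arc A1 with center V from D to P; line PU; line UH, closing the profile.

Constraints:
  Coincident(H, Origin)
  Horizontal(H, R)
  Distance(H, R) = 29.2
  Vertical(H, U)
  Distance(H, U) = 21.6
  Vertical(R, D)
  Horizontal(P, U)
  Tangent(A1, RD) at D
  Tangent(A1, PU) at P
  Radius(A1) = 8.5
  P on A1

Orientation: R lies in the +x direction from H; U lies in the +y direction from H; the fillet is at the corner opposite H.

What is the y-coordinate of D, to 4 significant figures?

13.10

The virtual corner opposite H is at (29.20, 21.60). A1 meets RD tangentially, so VD is at right angles to RD and since A1 is tangent to PU there, VP ⟂ PU, with radius 8.5, so the center V sits 8.5 in from both sides at V = (20.70, 13.10). That places the tangent points at D = (29.20, 13.10) on RD and P = (20.70, 21.60) on PU. So D.y = 13.10.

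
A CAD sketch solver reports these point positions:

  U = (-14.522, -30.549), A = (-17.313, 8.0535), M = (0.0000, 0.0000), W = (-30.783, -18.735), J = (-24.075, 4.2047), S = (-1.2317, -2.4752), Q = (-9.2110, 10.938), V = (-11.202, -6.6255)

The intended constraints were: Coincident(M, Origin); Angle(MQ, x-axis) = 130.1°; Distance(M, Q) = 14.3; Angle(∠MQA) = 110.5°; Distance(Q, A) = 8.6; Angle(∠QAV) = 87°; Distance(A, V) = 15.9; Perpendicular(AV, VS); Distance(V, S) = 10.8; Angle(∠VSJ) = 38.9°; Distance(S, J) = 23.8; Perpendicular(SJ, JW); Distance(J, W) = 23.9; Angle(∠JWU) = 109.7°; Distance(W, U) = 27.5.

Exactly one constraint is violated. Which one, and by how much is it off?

Distance(W, U) = 27.5 — off by 7.40.

M = (0.00, 0.00) ✓; MQ at 130.1° ✓; |MQ| = 14.30 ✓; ∠MQA = 110.5° ✓; |QA| = 8.600 ✓; ∠QAV = 86.99° ✓; |AV| = 15.90 ✓; ∠(AV, VS) = 90.00° ✓; |VS| = 10.80 ✓; ∠VSJ = 38.90° ✓; |SJ| = 23.80 ✓; ∠(SJ, JW) = 90.00° ✓; |JW| = 23.90 ✓; ∠JWU = 109.7° ✓; |WU| = 20.10 ✗.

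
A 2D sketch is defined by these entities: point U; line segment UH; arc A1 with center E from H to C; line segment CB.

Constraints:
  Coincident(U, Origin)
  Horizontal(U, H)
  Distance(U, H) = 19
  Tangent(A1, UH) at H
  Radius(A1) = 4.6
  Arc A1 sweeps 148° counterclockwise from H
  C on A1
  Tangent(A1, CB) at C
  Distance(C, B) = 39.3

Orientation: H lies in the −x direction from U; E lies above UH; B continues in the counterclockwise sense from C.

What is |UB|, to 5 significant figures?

57.872

U is at the origin; U and H share the same y with |UH| = 19.0 and H on the −x side, so H = (-19.000, 0.0000). Tangency of A1 to UH means the radius EH is perpendicular to UH, so E = H + (0, 4.6) = (-19.000, 4.6000). On A1, H sits at bearing -90° from E; a 148° counterclockwise sweep puts C at bearing 58°, so C = E + 4.6·(cos 58°, sin 58°) = (-16.562, 8.5010). The tangent condition forces EC to be normal to CB, so CB runs along (−sin 58°, cos 58°); with |CB| = 39.3, B = (-49.891, 29.327). Then |UB| = |B − U| = 57.872.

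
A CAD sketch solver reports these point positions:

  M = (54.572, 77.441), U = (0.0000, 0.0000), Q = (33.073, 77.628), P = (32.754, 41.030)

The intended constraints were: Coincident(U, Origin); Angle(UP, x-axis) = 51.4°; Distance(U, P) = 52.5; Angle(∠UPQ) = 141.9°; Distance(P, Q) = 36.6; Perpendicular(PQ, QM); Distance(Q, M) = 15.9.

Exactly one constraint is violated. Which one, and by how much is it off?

Distance(Q, M) = 15.9 — off by 5.60.

U = (0.00, 0.00) ✓; UP at 51.40° ✓; |UP| = 52.50 ✓; ∠UPQ = 141.9° ✓; |PQ| = 36.60 ✓; ∠(PQ, QM) = 90.00° ✓; |QM| = 21.50 ✗.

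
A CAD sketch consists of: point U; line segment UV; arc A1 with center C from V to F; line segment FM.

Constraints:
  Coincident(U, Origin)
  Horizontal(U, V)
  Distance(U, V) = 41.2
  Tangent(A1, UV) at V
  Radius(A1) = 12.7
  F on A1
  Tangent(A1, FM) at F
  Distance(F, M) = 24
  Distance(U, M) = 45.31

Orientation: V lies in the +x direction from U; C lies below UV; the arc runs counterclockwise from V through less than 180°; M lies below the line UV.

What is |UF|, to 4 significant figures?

30.98

U is at the origin; UV is horizontal with |UV| = 41.2 and V on the +x side, so V = (41.20, 0.000). Tangency of A1 to UV means the radius CV is perpendicular to UV, so C = V + (0, -12.7) = (41.20, -12.70). Since CF ⟂ FM (tangency), |CM| = √(12.7² + 24.0²) = 27.15 regardless of where F sits on A1. So M lies on both circle(U, 45.31) and circle(C, 27.15); the below-UV intersection is M = (27.40, -36.09). F is the foot of the tangent from M: F = (28.51, -12.11).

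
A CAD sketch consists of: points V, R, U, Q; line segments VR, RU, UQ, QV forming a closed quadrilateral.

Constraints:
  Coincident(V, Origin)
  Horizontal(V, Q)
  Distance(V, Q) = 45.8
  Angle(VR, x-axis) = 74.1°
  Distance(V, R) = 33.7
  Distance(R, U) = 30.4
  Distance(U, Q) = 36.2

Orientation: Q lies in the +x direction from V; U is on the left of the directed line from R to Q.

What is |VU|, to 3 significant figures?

53.2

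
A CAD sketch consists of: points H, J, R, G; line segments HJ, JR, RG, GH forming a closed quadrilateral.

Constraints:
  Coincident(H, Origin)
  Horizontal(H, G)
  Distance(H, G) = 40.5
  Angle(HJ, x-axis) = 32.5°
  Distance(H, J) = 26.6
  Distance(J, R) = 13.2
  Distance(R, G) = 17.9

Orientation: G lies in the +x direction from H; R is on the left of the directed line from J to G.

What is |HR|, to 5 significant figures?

39.261

Checks: |JR| = 13.20 ✓; |RG| = 17.90 ✓.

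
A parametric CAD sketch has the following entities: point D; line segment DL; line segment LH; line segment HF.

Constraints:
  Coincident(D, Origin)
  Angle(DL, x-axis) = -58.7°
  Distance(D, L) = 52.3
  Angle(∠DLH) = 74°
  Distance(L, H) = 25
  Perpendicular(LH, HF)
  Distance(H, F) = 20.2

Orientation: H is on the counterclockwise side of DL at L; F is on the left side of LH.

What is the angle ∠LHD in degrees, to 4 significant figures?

78.11°

D is at the origin; DL runs at -58.7° with length 52.3, so L = 52.3·(cos -58.7°, sin -58.7°) = (27.17, -44.69). ∠DLH = 74.0°, so LH runs at -58.7° + (180° − 74.0°) = 47.30° from the x-axis; with |LH| = 25.0, H = L + 25.0·(cos 47.30°, sin 47.30°) = (44.12, -26.32). Then cos ∠LHD = HL·HD / (|HL||HD|), giving 78.11°.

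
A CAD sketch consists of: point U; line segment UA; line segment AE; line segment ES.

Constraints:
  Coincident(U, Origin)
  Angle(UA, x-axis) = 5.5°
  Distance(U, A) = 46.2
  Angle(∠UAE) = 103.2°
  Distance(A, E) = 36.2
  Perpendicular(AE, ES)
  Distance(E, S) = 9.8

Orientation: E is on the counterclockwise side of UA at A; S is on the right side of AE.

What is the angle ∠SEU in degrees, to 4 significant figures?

133.9°

U is at the origin; UA runs at 5.5° with length 46.2, so A = 46.2·(cos 5.5°, sin 5.5°) = (45.99, 4.428). ∠UAE = 103.2°, so AE runs at 5.5° + (180° − 103.2°) = 82.30° from the x-axis; with |AE| = 36.2, E = A + 36.2·(cos 82.30°, sin 82.30°) = (50.84, 40.30). AE is perpendicular to ES; with |ES| = 9.8 on the right of AE, S = E + 9.8·(0.9910, -0.1340) = (60.55, 38.99). Then cos ∠SEU = ES·EU / (|ES||EU|), giving 133.9°.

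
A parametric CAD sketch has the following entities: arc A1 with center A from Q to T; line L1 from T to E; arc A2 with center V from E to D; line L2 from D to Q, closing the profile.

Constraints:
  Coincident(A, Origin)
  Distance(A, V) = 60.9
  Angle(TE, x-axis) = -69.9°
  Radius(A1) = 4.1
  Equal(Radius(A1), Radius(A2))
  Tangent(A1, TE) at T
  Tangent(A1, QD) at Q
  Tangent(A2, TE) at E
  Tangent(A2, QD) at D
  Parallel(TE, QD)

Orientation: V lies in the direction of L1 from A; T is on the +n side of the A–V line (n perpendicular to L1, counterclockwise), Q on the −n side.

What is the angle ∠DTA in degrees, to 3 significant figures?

82.3°

The slot axis is L1's direction at -69.9°, so u = (cos -69.9°, sin -69.9°) = (0.344, -0.939) and n = (−sin -69.9°, cos -69.9°) = (0.939, 0.344). A is at the origin and V lies 60.9 along u from A, so V = 60.9·u = (20.9, -57.2). Tangency of A1 to both parallel lines with radius 4.1 puts T and Q at A ± 4.1·n: T = (3.85, 1.41), Q = (-3.85, -1.41). Equal radii place E and D the same way about V: E = V + 4.1·n = (24.8, -55.8), D = V − 4.1·n = (17.1, -58.6). Then cos ∠DTA = TD·TA / (|TD||TA|), giving 82.3°.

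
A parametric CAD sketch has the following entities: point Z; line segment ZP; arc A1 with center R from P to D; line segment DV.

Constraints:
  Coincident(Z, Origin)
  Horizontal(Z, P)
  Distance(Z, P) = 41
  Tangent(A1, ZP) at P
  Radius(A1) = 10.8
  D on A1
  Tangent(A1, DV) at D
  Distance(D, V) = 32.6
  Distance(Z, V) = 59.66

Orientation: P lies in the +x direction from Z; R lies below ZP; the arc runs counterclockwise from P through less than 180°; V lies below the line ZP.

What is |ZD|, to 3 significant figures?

33.5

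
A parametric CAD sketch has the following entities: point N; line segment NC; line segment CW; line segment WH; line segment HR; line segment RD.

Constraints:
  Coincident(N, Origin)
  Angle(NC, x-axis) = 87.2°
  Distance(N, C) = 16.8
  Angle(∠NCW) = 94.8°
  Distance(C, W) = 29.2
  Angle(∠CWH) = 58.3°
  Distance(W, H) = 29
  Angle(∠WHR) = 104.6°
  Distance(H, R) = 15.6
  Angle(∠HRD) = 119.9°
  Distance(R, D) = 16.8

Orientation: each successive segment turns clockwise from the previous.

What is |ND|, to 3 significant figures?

13.4

∠WHR = 104.6° gives HR at 165° from the x-axis; with |HR| = 15.6, R = (0.573, -3.33). ∠HRD = 119.9° gives RD at 105° from the x-axis; with |RD| = 16.8, D = (-3.72, 12.9). Then |ND| = |D − N| = 13.4.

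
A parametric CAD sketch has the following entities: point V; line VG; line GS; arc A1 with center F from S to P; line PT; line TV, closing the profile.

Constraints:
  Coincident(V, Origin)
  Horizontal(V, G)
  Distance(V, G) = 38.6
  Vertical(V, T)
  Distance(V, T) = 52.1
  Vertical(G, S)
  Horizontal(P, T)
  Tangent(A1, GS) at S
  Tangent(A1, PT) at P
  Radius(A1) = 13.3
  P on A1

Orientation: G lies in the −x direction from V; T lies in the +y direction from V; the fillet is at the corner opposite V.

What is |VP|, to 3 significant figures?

57.9

The virtual corner opposite V is at (-38.6, 52.1). The tangent condition forces FS to be normal to GS and since A1 is tangent to PT there, FP ⟂ PT, with radius 13.3, so the center F sits 13.3 in from both sides at F = (-25.3, 38.8). That places the tangent points at S = (-38.6, 38.8) on GS and P = (-25.3, 52.1) on PT. Then |VP| = |P − V| = 57.9.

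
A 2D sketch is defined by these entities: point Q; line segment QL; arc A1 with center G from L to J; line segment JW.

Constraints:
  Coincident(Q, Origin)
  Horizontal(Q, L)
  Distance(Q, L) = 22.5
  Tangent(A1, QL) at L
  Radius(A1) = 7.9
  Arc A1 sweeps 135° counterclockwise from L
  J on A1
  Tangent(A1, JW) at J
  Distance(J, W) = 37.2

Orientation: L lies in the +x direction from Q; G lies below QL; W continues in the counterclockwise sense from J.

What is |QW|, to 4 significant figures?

58.75

On A1, L sits at bearing 90° from G; a 135° counterclockwise sweep puts J at bearing 225°, so J = G + 7.9·(cos 225°, sin 225°) = (16.91, -13.49). Since A1 is tangent to JW there, GJ ⟂ JW, so JW runs along (−sin 225°, cos 225°); with |JW| = 37.2, W = (43.22, -39.79). Then |QW| = |W − Q| = 58.75.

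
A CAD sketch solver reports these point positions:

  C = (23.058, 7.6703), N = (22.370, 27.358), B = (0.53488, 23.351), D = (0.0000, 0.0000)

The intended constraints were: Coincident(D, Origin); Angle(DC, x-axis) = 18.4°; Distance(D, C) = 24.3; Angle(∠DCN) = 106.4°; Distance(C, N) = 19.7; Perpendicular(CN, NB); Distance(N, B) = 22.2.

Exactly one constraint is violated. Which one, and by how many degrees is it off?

Perpendicular(CN, NB) — off by 8.40°.

D = (0.00, 0.00) ✓; DC at 18.40° ✓; |DC| = 24.30 ✓; ∠DCN = 106.4° ✓; |CN| = 19.70 ✓; ∠(CN, NB) = 98.40° ✗; |NB| = 22.20 ✓.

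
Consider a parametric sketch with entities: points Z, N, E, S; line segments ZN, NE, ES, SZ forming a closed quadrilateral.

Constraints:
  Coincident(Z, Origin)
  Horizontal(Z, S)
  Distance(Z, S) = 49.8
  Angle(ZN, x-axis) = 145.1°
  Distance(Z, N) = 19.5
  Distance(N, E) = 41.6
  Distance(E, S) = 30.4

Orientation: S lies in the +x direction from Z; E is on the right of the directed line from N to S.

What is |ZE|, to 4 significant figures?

22.34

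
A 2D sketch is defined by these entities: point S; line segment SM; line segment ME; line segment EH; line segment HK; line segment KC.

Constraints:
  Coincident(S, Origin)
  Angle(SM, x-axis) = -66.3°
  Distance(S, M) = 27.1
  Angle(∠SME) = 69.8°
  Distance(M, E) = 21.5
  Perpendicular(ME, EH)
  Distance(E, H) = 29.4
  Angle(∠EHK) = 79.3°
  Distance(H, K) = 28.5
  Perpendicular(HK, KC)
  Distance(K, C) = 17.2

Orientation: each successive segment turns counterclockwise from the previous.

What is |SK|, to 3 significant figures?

15.9

S is at the origin; SM runs at -66.3° with length 27.1, so M = (10.9, -24.8). ∠SME = 69.8° gives ME at 43.9° from the x-axis; with |ME| = 21.5, E = (26.4, -9.91). ME is perpendicular to EH, so EH runs at 134°; with |EH| = 29.4, H = (6.00, 11.3). ∠EHK = 79.3° gives HK at -125° from the x-axis; with |HK| = 28.5, K = (-10.5, -12.0). Then |SK| = |K − S| = 15.9.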